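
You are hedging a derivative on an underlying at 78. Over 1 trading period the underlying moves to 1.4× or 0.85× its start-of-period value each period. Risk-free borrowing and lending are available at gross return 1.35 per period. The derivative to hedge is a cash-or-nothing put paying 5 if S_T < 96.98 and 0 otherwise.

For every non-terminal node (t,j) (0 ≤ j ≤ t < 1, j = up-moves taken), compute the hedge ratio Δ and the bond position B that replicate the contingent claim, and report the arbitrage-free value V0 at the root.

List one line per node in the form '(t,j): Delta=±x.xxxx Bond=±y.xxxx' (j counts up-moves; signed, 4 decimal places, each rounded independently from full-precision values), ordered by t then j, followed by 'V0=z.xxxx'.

The replicating-portfolio and risk-neutral prices coincide; use p* = (1.35−0.85)/(1.4−0.85) = 0.9091 for the latter.
Terminal values V(1,·): V(1,0)=5.0000, V(1,1)=0.0000
  t=0,j=0: stock 78.0000 → up 109.2000 (V=0.0000), down 66.3000 (V=5.0000). Price 0.3367; hedge Δ=-0.1166, bond B=9.4276.
The time-0 hedge costs 0.3367, which is the no-arbitrage price.

(0,0): Delta=-0.1166 Bond=9.4276
V0=0.3367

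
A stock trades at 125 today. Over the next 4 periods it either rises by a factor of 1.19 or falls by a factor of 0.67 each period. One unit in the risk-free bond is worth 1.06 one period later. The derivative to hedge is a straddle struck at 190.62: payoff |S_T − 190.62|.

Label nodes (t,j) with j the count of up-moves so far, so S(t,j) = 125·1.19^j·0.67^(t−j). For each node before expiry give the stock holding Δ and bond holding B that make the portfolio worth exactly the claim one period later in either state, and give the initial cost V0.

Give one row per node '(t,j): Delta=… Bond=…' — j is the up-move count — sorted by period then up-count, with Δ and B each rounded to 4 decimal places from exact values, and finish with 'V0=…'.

Since d<R<u, set p* = (R−d)/(u−d) = 0.7500; price each node as the discounted p*-expectation of its children.
Terminal values V(4,·): V(4,0)=165.4311, V(4,1)=145.8815, V(4,2)=111.1591, V(4,3)=49.4879, V(4,4)=60.0474
(3,0): S=37.5954. Δ = (V_up−V_dn)/(S_up−S_dn) = (145.8815−165.4311)/(44.7385−25.1889) = -1.0000. V = [p*·145.8815 + (1−p*)·165.4311]/1.06 = 142.2348. B = V − Δ·S = 179.8302.
(3,1): S=66.7739. Δ = (V_up−V_dn)/(S_up−S_dn) = (111.1591−145.8815)/(79.4609−44.7385) = -1.0000. V = [p*·111.1591 + (1−p*)·145.8815]/1.06 = 113.0563. B = V − Δ·S = 179.8302.
(3,2): S=118.5984. Δ = (V_up−V_dn)/(S_up−S_dn) = (49.4879−111.1591)/(141.1321−79.4609) = -1.0000. V = [p*·49.4879 + (1−p*)·111.1591]/1.06 = 61.2318. B = V − Δ·S = 179.8302.
(3,3): S=210.6449. Δ = (V_up−V_dn)/(S_up−S_dn) = (60.0474−49.4879)/(250.6674−141.1321) = 0.0964. V = [p*·60.0474 + (1−p*)·49.4879]/1.06 = 54.1581. B = V − Δ·S = 33.8514.
(2,0): S=56.1125. Δ = (V_up−V_dn)/(S_up−S_dn) = (113.0563−142.2348)/(66.7739−37.5954) = -1.0000. V = [p*·113.0563 + (1−p*)·142.2348]/1.06 = 113.5386. B = V − Δ·S = 169.6511.
(2,1): S=99.6625. Δ = (V_up−V_dn)/(S_up−S_dn) = (61.2318−113.0563)/(118.5984−66.7739) = -1.0000. V = [p*·61.2318 + (1−p*)·113.0563]/1.06 = 69.9886. B = V − Δ·S = 169.6511.
(2,2): S=177.0125. Δ = (V_up−V_dn)/(S_up−S_dn) = (54.1581−61.2318)/(210.6449−118.5984) = -0.0768. V = [p*·54.1581 + (1−p*)·61.2318]/1.06 = 52.7608. B = V − Δ·S = 66.3642.
(1,0): S=83.7500. Δ = (V_up−V_dn)/(S_up−S_dn) = (69.9886−113.5386)/(99.6625−56.1125) = -1.0000. V = [p*·69.9886 + (1−p*)·113.5386]/1.06 = 76.2982. B = V − Δ·S = 160.0482.
(1,1): S=148.7500. Δ = (V_up−V_dn)/(S_up−S_dn) = (52.7608−69.9886)/(177.0125−99.6625) = -0.2227. V = [p*·52.7608 + (1−p*)·69.9886]/1.06 = 53.8375. B = V − Δ·S = 86.9679.
(0,0): S=125.0000. Δ = (V_up−V_dn)/(S_up−S_dn) = (53.8375−76.2982)/(148.7500−83.7500) = -0.3455. V = [p*·53.8375 + (1−p*)·76.2982]/1.06 = 56.0875. B = V − Δ·S = 99.2811.
The time-0 hedge costs 56.0875, which is the no-arbitrage price.

(0,0): Delta=-0.3455 Bond=99.2811
(1,0): Delta=-1.0000 Bond=160.0482
(1,1): Delta=-0.2227 Bond=86.9679
(2,0): Delta=-1.0000 Bond=169.6511
(2,1): Delta=-1.0000 Bond=169.6511
(2,2): Delta=-0.0768 Bond=66.3642
(3,0): Delta=-1.0000 Bond=179.8302
(3,1): Delta=-1.0000 Bond=179.8302
(3,2): Delta=-1.0000 Bond=179.8302
(3,3): Delta=0.0964 Bond=33.8514
V0=56.0875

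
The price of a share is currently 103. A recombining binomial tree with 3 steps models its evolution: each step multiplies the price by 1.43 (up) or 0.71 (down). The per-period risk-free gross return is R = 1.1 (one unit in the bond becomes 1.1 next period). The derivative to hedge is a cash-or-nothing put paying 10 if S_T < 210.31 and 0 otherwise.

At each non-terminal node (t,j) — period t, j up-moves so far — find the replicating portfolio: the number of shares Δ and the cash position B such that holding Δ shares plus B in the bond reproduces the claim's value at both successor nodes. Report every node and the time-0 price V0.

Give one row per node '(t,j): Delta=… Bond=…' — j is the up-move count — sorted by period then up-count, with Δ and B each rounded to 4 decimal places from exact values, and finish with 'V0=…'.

(0,0): Delta=-0.0327 Bond=9.6869
(1,0): Delta=0.0000 Bond=8.2645
(1,1): Delta=-0.0464 Bond=12.6789
(2,0): Delta=0.0000 Bond=9.0909
(2,1): Delta=0.0000 Bond=9.0909
(2,2): Delta=-0.0659 Bond=18.0556
V0=6.3191

The replicating-portfolio and risk-neutral prices coincide; use p* = (1.1−0.71)/(1.43−0.71) = 0.5417 for the latter.
Payoff layer (t=3): V(3,0)=10.0000, V(3,1)=10.0000, V(3,2)=10.0000, V(3,3)=0.0000
  t=2,j=0: stock 51.9223 → up 74.2489 (V=10.0000), down 36.8648 (V=10.0000). Price 9.0909; hedge Δ=0.0000, bond B=9.0909.
  t=2,j=1: stock 104.5759 → up 149.5435 (V=10.0000), down 74.2489 (V=10.0000). Price 9.0909; hedge Δ=0.0000, bond B=9.0909.
  t=2,j=2: stock 210.6247 → up 301.1933 (V=0.0000), down 149.5435 (V=10.0000). Price 4.1667; hedge Δ=-0.0659, bond B=18.0556.
  t=1,j=0: stock 73.1300 → up 104.5759 (V=9.0909), down 51.9223 (V=9.0909). Price 8.2645; hedge Δ=0.0000, bond B=8.2645.
  t=1,j=1: stock 147.2900 → up 210.6247 (V=4.1667), down 104.5759 (V=9.0909). Price 5.8396; hedge Δ=-0.0464, bond B=12.6789.
  t=0,j=0: stock 103.0000 → up 147.2900 (V=5.8396), down 73.1300 (V=8.2645). Price 6.3191; hedge Δ=-0.0327, bond B=9.6869.
Root portfolio cost Δ·103+B reproduces V0=6.3191.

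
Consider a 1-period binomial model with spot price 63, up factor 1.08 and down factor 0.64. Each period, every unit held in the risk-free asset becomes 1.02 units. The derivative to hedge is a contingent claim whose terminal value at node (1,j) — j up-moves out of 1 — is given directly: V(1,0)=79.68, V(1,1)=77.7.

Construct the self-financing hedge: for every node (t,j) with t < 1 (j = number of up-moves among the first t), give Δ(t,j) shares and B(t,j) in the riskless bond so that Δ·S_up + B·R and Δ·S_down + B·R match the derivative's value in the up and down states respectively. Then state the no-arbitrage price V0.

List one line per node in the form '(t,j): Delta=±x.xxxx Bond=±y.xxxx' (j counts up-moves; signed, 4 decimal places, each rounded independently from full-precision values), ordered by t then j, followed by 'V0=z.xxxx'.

No-arbitrage ⇒ martingale measure with p* = (R−d)/(u−d) = 0.8636.
At expiry t=1: V(1,0)=79.6800, V(1,1)=77.7000
(0,0): S=63.0000. Δ = (V_up−V_dn)/(S_up−S_dn) = (77.7000−79.6800)/(68.0400−40.3200) = -0.0714. V = [p*·77.7000 + (1−p*)·79.6800]/1.02 = 76.4412. B = V − Δ·S = 80.9412.
Self-financing check: at every node Δ·S+B equals the discounted successor values.

(0,0): Delta=-0.0714 Bond=80.9412
V0=76.4412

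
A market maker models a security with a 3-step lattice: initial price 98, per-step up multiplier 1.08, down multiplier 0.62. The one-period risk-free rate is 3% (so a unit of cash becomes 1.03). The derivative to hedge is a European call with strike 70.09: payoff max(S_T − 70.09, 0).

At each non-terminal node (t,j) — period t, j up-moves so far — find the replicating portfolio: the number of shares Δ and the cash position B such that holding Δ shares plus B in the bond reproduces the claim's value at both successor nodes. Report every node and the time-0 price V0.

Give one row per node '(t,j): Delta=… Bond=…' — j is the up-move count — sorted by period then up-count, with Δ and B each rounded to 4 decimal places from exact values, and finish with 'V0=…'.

No-arbitrage ⇒ martingale measure with p* = (R−d)/(u−d) = 0.8913.
Terminal values V(3,·): V(3,0)=0.0000, V(3,1)=0.0000, V(3,2)=0.7805, V(3,3)=53.3618
Node (2,0) S=37.6712: V=(p*·0.0000+(1−p*)·0.0000)/1.03=0.0000; Δ=(0.0000−0.0000)/(40.6849−23.3561)=0.0000; B=V−Δ·S=0.0000
Node (2,1) S=65.6208: V=(p*·0.7805+(1−p*)·0.0000)/1.03=0.6754; Δ=(0.7805−0.0000)/(70.8705−40.6849)=0.0259; B=V−Δ·S=-1.0213
Node (2,2) S=114.3072: V=(p*·53.3618+(1−p*)·0.7805)/1.03=46.2587; Δ=(53.3618−0.7805)/(123.4518−70.8705)=1.0000; B=V−Δ·S=-68.0485
Node (1,0) S=60.7600: V=(p*·0.6754+(1−p*)·0.0000)/1.03=0.5844; Δ=(0.6754−0.0000)/(65.6208−37.6712)=0.0242; B=V−Δ·S=-0.8838
Node (1,1) S=105.8400: V=(p*·46.2587+(1−p*)·0.6754)/1.03=40.1009; Δ=(46.2587−0.6754)/(114.3072−65.6208)=0.9363; B=V−Δ·S=-58.9932
Node (0,0) S=98.0000: V=(p*·40.1009+(1−p*)·0.5844)/1.03=34.7628; Δ=(40.1009−0.5844)/(105.8400−60.7600)=0.8766; B=V−Δ·S=-51.1427
The time-0 hedge costs 34.7628, which is the no-arbitrage price.

(0,0): Delta=0.8766 Bond=-51.1427
(1,0): Delta=0.0242 Bond=-0.8838
(1,1): Delta=0.9363 Bond=-58.9932
(2,0): Delta=0.0000 Bond=0.0000
(2,1): Delta=0.0259 Bond=-1.0213
(2,2): Delta=1.0000 Bond=-68.0485
V0=34.7628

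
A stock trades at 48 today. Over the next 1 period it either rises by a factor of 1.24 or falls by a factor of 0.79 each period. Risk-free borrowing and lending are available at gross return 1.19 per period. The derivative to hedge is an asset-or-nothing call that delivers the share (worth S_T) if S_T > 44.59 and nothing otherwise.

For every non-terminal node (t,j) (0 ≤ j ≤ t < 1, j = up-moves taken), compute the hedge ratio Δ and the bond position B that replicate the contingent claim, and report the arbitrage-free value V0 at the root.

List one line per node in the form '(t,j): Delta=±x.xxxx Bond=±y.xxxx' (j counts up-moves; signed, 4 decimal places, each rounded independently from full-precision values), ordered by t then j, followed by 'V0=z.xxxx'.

Risk-neutral probability p* = (R−d)/(u−d) = (1.19−0.79)/(1.24−0.79) = 0.8889.
At expiry t=1: V(1,0)=0.0000, V(1,1)=59.5200
(0,0): S=48.0000. Δ = (V_up−V_dn)/(S_up−S_dn) = (59.5200−0.0000)/(59.5200−37.9200) = 2.7556. V = [p*·59.5200 + (1−p*)·0.0000]/1.19 = 44.4594. B = V − Δ·S = -87.8073.
Check: Δ(0,0)·S0 + B(0,0) = 44.4594 = V0.

(0,0): Delta=2.7556 Bond=-87.8073
V0=44.4594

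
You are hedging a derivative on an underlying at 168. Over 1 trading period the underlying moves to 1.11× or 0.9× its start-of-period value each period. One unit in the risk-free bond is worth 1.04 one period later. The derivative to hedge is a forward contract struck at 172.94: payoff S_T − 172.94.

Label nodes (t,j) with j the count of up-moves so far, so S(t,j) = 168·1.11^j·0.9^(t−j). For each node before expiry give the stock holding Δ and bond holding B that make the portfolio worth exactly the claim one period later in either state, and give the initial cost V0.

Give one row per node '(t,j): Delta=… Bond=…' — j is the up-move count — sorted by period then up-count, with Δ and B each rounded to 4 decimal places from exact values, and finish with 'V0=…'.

(0,0): Delta=1.0000 Bond=-166.2885
V0=1.7115

Risk-neutral probability p* = (R−d)/(u−d) = (1.04−0.9)/(1.11−0.9) = 0.6667.
Terminal payoffs: V(1,0)=-21.7400, V(1,1)=13.5400
(0,0): S=168.0000. Δ = (V_up−V_dn)/(S_up−S_dn) = (13.5400−-21.7400)/(186.4800−151.2000) = 1.0000. V = [p*·13.5400 + (1−p*)·-21.7400]/1.04 = 1.7115. B = V − Δ·S = -166.2885.
The time-0 hedge costs 1.7115, which is the no-arbitrage price.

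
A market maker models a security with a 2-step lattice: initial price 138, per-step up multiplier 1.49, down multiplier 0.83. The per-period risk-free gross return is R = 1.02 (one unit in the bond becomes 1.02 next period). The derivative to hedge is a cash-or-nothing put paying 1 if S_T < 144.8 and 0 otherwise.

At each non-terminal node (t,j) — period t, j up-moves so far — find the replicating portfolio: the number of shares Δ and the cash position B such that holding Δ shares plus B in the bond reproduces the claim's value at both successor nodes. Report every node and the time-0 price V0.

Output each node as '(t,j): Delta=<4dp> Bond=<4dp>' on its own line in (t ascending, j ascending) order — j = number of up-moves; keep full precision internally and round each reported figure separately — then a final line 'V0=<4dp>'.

The replicating-portfolio and risk-neutral prices coincide; use p* = (1.02−0.83)/(1.49−0.83) = 0.2879 for the latter.
Payoff layer (t=2): V(2,0)=1.0000, V(2,1)=0.0000, V(2,2)=0.0000
  t=1,j=0: stock 114.5400 → up 170.6646 (V=0.0000), down 95.0682 (V=1.0000). Price 0.6982; hedge Δ=-0.0132, bond B=2.2133.
  t=1,j=1: stock 205.6200 → up 306.3738 (V=0.0000), down 170.6646 (V=0.0000). Price 0.0000; hedge Δ=0.0000, bond B=0.0000.
  t=0,j=0: stock 138.0000 → up 205.6200 (V=0.0000), down 114.5400 (V=0.6982). Price 0.4874; hedge Δ=-0.0077, bond B=1.5452.
Each (Δ,B) replicates both successor values, so the strategy is self-financing and V0 is arbitrage-free.

(0,0): Delta=-0.0077 Bond=1.5452
(1,0): Delta=-0.0132 Bond=2.2133
(1,1): Delta=0.0000 Bond=0.0000
V0=0.4874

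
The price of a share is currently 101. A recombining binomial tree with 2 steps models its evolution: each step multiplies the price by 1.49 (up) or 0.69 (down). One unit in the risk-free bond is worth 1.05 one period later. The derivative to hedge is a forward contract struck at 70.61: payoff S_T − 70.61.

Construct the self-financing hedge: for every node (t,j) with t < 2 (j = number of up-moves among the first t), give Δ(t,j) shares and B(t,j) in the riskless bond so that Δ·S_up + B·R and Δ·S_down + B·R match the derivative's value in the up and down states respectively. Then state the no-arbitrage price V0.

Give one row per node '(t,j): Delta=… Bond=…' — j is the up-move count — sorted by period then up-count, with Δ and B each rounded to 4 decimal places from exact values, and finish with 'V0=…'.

(0,0): Delta=1.0000 Bond=-64.0454
(1,0): Delta=1.0000 Bond=-67.2476
(1,1): Delta=1.0000 Bond=-67.2476
V0=36.9546

The replicating-portfolio and risk-neutral prices coincide; use p* = (1.05−0.69)/(1.49−0.69) = 0.4500 for the latter.
Payoff layer (t=2): V(2,0)=-22.5239, V(2,1)=33.2281, V(2,2)=153.6201
(1,0): S=69.6900. Δ = (V_up−V_dn)/(S_up−S_dn) = (33.2281−-22.5239)/(103.8381−48.0861) = 1.0000. V = [p*·33.2281 + (1−p*)·-22.5239]/1.05 = 2.4424. B = V − Δ·S = -67.2476.
(1,1): S=150.4900. Δ = (V_up−V_dn)/(S_up−S_dn) = (153.6201−33.2281)/(224.2301−103.8381) = 1.0000. V = [p*·153.6201 + (1−p*)·33.2281]/1.05 = 83.2424. B = V − Δ·S = -67.2476.
(0,0): S=101.0000. Δ = (V_up−V_dn)/(S_up−S_dn) = (83.2424−2.4424)/(150.4900−69.6900) = 1.0000. V = [p*·83.2424 + (1−p*)·2.4424]/1.05 = 36.9546. B = V − Δ·S = -64.0454.
The time-0 hedge costs 36.9546, which is the no-arbitrage price.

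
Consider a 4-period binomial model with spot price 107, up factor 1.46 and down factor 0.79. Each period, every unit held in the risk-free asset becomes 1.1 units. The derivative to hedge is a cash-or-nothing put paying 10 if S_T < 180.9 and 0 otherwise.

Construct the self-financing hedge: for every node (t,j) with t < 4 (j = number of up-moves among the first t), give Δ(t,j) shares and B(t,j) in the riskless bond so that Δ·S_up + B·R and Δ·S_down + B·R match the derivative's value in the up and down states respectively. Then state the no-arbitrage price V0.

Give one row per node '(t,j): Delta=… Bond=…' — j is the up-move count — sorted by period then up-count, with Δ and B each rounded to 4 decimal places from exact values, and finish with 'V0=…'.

Since d<R<u, set p* = (R−d)/(u−d) = 0.4627; price each node as the discounted p*-expectation of its children.
Terminal payoffs: V(4,0)=10.0000, V(4,1)=10.0000, V(4,2)=10.0000, V(4,3)=0.0000, V(4,4)=0.0000
  t=3,j=0: stock 52.7552 → up 77.0226 (V=10.0000), down 41.6766 (V=10.0000). Price 9.0909; hedge Δ=0.0000, bond B=9.0909.
  t=3,j=1: stock 97.4969 → up 142.3455 (V=10.0000), down 77.0226 (V=10.0000). Price 9.0909; hedge Δ=0.0000, bond B=9.0909.
  t=3,j=2: stock 180.1841 → up 263.0689 (V=0.0000), down 142.3455 (V=10.0000). Price 4.8847; hedge Δ=-0.0828, bond B=19.8100.
  t=3,j=3: stock 332.9986 → up 486.1779 (V=0.0000), down 263.0689 (V=0.0000). Price 0.0000; hedge Δ=0.0000, bond B=0.0000.
  t=2,j=0: stock 66.7787 → up 97.4969 (V=9.0909), down 52.7552 (V=9.0909). Price 8.2645; hedge Δ=0.0000, bond B=8.2645.
  t=2,j=1: stock 123.4138 → up 180.1841 (V=4.8847), down 97.4969 (V=9.0909). Price 6.4952; hedge Δ=-0.0509, bond B=12.7732.
  t=2,j=2: stock 228.0812 → up 332.9986 (V=0.0000), down 180.1841 (V=4.8847). Price 2.3860; hedge Δ=-0.0320, bond B=9.6765.
  t=1,j=0: stock 84.5300 → up 123.4138 (V=6.4952), down 66.7787 (V=8.2645). Price 6.7690; hedge Δ=-0.0312, bond B=9.4096.
  t=1,j=1: stock 156.2200 → up 228.0812 (V=2.3860), down 123.4138 (V=6.4952). Price 4.1763; hedge Δ=-0.0393, bond B=10.3095.
  t=0,j=0: stock 107.0000 → up 156.2200 (V=4.1763), down 84.5300 (V=6.7690). Price 5.0631; hedge Δ=-0.0362, bond B=8.9327.
Each (Δ,B) replicates both successor values, so the strategy is self-financing and V0 is arbitrage-free.

(0,0): Delta=-0.0362 Bond=8.9327
(1,0): Delta=-0.0312 Bond=9.4096
(1,1): Delta=-0.0393 Bond=10.3095
(2,0): Delta=0.0000 Bond=8.2645
(2,1): Delta=-0.0509 Bond=12.7732
(2,2): Delta=-0.0320 Bond=9.6765
(3,0): Delta=0.0000 Bond=9.0909
(3,1): Delta=0.0000 Bond=9.0909
(3,2): Delta=-0.0828 Bond=19.8100
(3,3): Delta=0.0000 Bond=0.0000
V0=5.0631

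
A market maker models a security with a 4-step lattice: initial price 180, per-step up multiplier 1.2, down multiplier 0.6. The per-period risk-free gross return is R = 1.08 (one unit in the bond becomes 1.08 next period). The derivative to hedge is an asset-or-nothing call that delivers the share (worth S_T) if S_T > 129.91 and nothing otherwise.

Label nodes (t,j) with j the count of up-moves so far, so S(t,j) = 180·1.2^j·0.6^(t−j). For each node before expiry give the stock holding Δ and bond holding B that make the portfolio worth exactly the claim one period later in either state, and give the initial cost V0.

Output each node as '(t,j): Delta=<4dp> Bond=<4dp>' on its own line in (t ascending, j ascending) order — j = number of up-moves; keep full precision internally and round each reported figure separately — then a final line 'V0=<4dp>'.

The replicating-portfolio and risk-neutral prices coincide; use p* = (1.08−0.6)/(1.2−0.6) = 0.8000 for the latter.
Terminal payoffs: V(4,0)=0.0000, V(4,1)=0.0000, V(4,2)=0.0000, V(4,3)=186.6240, V(4,4)=373.2480
(3,0): S=38.8800. Δ = (V_up−V_dn)/(S_up−S_dn) = (0.0000−0.0000)/(46.6560−23.3280) = 0.0000. V = [p*·0.0000 + (1−p*)·0.0000]/1.08 = 0.0000. B = V − Δ·S = 0.0000.
(3,1): S=77.7600. Δ = (V_up−V_dn)/(S_up−S_dn) = (0.0000−0.0000)/(93.3120−46.6560) = 0.0000. V = [p*·0.0000 + (1−p*)·0.0000]/1.08 = 0.0000. B = V − Δ·S = 0.0000.
(3,2): S=155.5200. Δ = (V_up−V_dn)/(S_up−S_dn) = (186.6240−0.0000)/(186.6240−93.3120) = 2.0000. V = [p*·186.6240 + (1−p*)·0.0000]/1.08 = 138.2400. B = V − Δ·S = -172.8000.
(3,3): S=311.0400. Δ = (V_up−V_dn)/(S_up−S_dn) = (373.2480−186.6240)/(373.2480−186.6240) = 1.0000. V = [p*·373.2480 + (1−p*)·186.6240]/1.08 = 311.0400. B = V − Δ·S = 0.0000.
(2,0): S=64.8000. Δ = (V_up−V_dn)/(S_up−S_dn) = (0.0000−0.0000)/(77.7600−38.8800) = 0.0000. V = [p*·0.0000 + (1−p*)·0.0000]/1.08 = 0.0000. B = V − Δ·S = 0.0000.
(2,1): S=129.6000. Δ = (V_up−V_dn)/(S_up−S_dn) = (138.2400−0.0000)/(155.5200−77.7600) = 1.7778. V = [p*·138.2400 + (1−p*)·0.0000]/1.08 = 102.4000. B = V − Δ·S = -128.0000.
(2,2): S=259.2000. Δ = (V_up−V_dn)/(S_up−S_dn) = (311.0400−138.2400)/(311.0400−155.5200) = 1.1111. V = [p*·311.0400 + (1−p*)·138.2400]/1.08 = 256.0000. B = V − Δ·S = -32.0000.
(1,0): S=108.0000. Δ = (V_up−V_dn)/(S_up−S_dn) = (102.4000−0.0000)/(129.6000−64.8000) = 1.5802. V = [p*·102.4000 + (1−p*)·0.0000]/1.08 = 75.8519. B = V − Δ·S = -94.8148.
(1,1): S=216.0000. Δ = (V_up−V_dn)/(S_up−S_dn) = (256.0000−102.4000)/(259.2000−129.6000) = 1.1852. V = [p*·256.0000 + (1−p*)·102.4000]/1.08 = 208.5926. B = V − Δ·S = -47.4074.
(0,0): S=180.0000. Δ = (V_up−V_dn)/(S_up−S_dn) = (208.5926−75.8519)/(216.0000−108.0000) = 1.2291. V = [p*·208.5926 + (1−p*)·75.8519]/1.08 = 168.5597. B = V − Δ·S = -52.6749.
Check: Δ(0,0)·S0 + B(0,0) = 168.5597 = V0.

(0,0): Delta=1.2291 Bond=-52.6749
(1,0): Delta=1.5802 Bond=-94.8148
(1,1): Delta=1.1852 Bond=-47.4074
(2,0): Delta=0.0000 Bond=0.0000
(2,1): Delta=1.7778 Bond=-128.0000
(2,2): Delta=1.1111 Bond=-32.0000
(3,0): Delta=0.0000 Bond=0.0000
(3,1): Delta=0.0000 Bond=0.0000
(3,2): Delta=2.0000 Bond=-172.8000
(3,3): Delta=1.0000 Bond=0.0000
V0=168.5597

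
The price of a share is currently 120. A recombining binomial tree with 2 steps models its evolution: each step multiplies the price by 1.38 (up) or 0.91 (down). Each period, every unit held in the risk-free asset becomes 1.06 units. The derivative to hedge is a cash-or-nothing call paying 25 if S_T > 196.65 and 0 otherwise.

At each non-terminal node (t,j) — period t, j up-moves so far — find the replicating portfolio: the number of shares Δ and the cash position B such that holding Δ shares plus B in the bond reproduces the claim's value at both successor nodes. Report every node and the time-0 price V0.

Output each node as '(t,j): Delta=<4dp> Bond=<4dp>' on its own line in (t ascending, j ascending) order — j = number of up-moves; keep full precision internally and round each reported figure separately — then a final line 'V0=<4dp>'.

Under the risk-neutral measure, an up-move has probability p* = (R−d)/(u−d) = 0.3191 and values discount at R = 1.06.
At expiry t=2: V(2,0)=0.0000, V(2,1)=0.0000, V(2,2)=25.0000
(1,0): S=109.2000. Δ = (V_up−V_dn)/(S_up−S_dn) = (0.0000−0.0000)/(150.6960−99.3720) = 0.0000. V = [p*·0.0000 + (1−p*)·0.0000]/1.06 = 0.0000. B = V − Δ·S = 0.0000.
(1,1): S=165.6000. Δ = (V_up−V_dn)/(S_up−S_dn) = (25.0000−0.0000)/(228.5280−150.6960) = 0.3212. V = [p*·25.0000 + (1−p*)·0.0000]/1.06 = 7.5271. B = V − Δ·S = -45.6644.
(0,0): S=120.0000. Δ = (V_up−V_dn)/(S_up−S_dn) = (7.5271−0.0000)/(165.6000−109.2000) = 0.1335. V = [p*·7.5271 + (1−p*)·0.0000]/1.06 = 2.2663. B = V − Δ·S = -13.7488.
Check: Δ(0,0)·S0 + B(0,0) = 2.2663 = V0.

(0,0): Delta=0.1335 Bond=-13.7488
(1,0): Delta=0.0000 Bond=0.0000
(1,1): Delta=0.3212 Bond=-45.6644
V0=2.2663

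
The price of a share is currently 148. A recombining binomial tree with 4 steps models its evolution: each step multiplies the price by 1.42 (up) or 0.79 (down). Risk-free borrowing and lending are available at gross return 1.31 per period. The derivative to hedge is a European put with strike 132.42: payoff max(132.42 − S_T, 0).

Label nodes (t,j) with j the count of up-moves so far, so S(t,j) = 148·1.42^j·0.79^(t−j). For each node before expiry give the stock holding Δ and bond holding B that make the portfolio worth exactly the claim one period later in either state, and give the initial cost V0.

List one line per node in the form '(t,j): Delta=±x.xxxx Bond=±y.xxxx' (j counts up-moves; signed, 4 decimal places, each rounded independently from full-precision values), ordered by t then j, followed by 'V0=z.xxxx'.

Under the risk-neutral measure, an up-move has probability p* = (R−d)/(u−d) = 0.8254 and values discount at R = 1.31.
Terminal payoffs: V(4,0)=74.7739, V(4,1)=28.8029, V(4,2)=0.0000, V(4,3)=0.0000, V(4,4)=0.0000
(3,0): S=72.9698. Δ = (V_up−V_dn)/(S_up−S_dn) = (28.8029−74.7739)/(103.6171−57.6461) = -1.0000. V = [p*·28.8029 + (1−p*)·74.7739]/1.31 = 28.1142. B = V − Δ·S = 101.0840.
(3,1): S=131.1609. Δ = (V_up−V_dn)/(S_up−S_dn) = (0.0000−28.8029)/(186.2484−103.6171) = -0.3486. V = [p*·0.0000 + (1−p*)·28.8029]/1.31 = 3.8390. B = V − Δ·S = 49.5579.
(3,2): S=235.7575. Δ = (V_up−V_dn)/(S_up−S_dn) = (0.0000−0.0000)/(334.7756−186.2484) = 0.0000. V = [p*·0.0000 + (1−p*)·0.0000]/1.31 = 0.0000. B = V − Δ·S = 0.0000.
(3,3): S=423.7666. Δ = (V_up−V_dn)/(S_up−S_dn) = (0.0000−0.0000)/(601.7486−334.7756) = 0.0000. V = [p*·0.0000 + (1−p*)·0.0000]/1.31 = 0.0000. B = V − Δ·S = 0.0000.
(2,0): S=92.3668. Δ = (V_up−V_dn)/(S_up−S_dn) = (3.8390−28.1142)/(131.1609−72.9698) = -0.4172. V = [p*·3.8390 + (1−p*)·28.1142]/1.31 = 6.1660. B = V − Δ·S = 44.6981.
(2,1): S=166.0264. Δ = (V_up−V_dn)/(S_up−S_dn) = (0.0000−3.8390)/(235.7575−131.1609) = -0.0367. V = [p*·0.0000 + (1−p*)·3.8390]/1.31 = 0.5117. B = V − Δ·S = 6.6053.
(2,2): S=298.4272. Δ = (V_up−V_dn)/(S_up−S_dn) = (0.0000−0.0000)/(423.7666−235.7575) = 0.0000. V = [p*·0.0000 + (1−p*)·0.0000]/1.31 = 0.0000. B = V − Δ·S = 0.0000.
(1,0): S=116.9200. Δ = (V_up−V_dn)/(S_up−S_dn) = (0.5117−6.1660)/(166.0264−92.3668) = -0.0768. V = [p*·0.5117 + (1−p*)·6.1660]/1.31 = 1.1442. B = V − Δ·S = 10.1194.
(1,1): S=210.1600. Δ = (V_up−V_dn)/(S_up−S_dn) = (0.0000−0.5117)/(298.4272−166.0264) = -0.0039. V = [p*·0.0000 + (1−p*)·0.5117]/1.31 = 0.0682. B = V − Δ·S = 0.8804.
(0,0): S=148.0000. Δ = (V_up−V_dn)/(S_up−S_dn) = (0.0682−1.1442)/(210.1600−116.9200) = -0.0115. V = [p*·0.0682 + (1−p*)·1.1442]/1.31 = 0.1955. B = V − Δ·S = 1.9035.
The time-0 hedge costs 0.1955, which is the no-arbitrage price.

(0,0): Delta=-0.0115 Bond=1.9035
(1,0): Delta=-0.0768 Bond=10.1194
(1,1): Delta=-0.0039 Bond=0.8804
(2,0): Delta=-0.4172 Bond=44.6981
(2,1): Delta=-0.0367 Bond=6.6053
(2,2): Delta=0.0000 Bond=0.0000
(3,0): Delta=-1.0000 Bond=101.0840
(3,1): Delta=-0.3486 Bond=49.5579
(3,2): Delta=0.0000 Bond=0.0000
(3,3): Delta=0.0000 Bond=0.0000
V0=0.1955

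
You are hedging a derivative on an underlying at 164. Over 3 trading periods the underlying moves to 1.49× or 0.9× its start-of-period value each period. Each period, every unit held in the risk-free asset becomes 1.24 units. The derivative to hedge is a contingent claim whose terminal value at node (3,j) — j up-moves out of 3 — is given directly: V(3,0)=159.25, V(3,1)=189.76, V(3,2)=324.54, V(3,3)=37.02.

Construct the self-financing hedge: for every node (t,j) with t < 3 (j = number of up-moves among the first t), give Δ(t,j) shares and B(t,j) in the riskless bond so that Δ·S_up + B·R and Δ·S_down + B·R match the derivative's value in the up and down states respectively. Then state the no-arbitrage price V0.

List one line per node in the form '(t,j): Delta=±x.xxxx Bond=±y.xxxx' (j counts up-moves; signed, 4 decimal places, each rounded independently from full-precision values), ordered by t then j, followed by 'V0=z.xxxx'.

(0,0): Delta=-0.1625 Bond=139.4764
(1,0): Delta=0.8390 Bond=25.1249
(1,1): Delta=-0.6074 Bond=281.6463
(2,0): Delta=0.3893 Bond=90.8946
(2,1): Delta=1.0387 Bond=-12.7715
(2,2): Delta=-1.3384 Bond=615.4273
V0=112.8200

Since d<R<u, set p* = (R−d)/(u−d) = 0.5763; price each node as the discounted p*-expectation of its children.
Terminal payoffs: V(3,0)=159.2500, V(3,1)=189.7600, V(3,2)=324.5400, V(3,3)=37.0200
Node (2,0) S=132.8400: V=(p*·189.7600+(1−p*)·159.2500)/1.24=142.6065; Δ=(189.7600−159.2500)/(197.9316−119.5560)=0.3893; B=V−Δ·S=90.8946
Node (2,1) S=219.9240: V=(p*·324.5400+(1−p*)·189.7600)/1.24=215.6692; Δ=(324.5400−189.7600)/(327.6868−197.9316)=1.0387; B=V−Δ·S=-12.7715
Node (2,2) S=364.0964: V=(p*·37.0200+(1−p*)·324.5400)/1.24=128.1052; Δ=(37.0200−324.5400)/(542.5036−327.6868)=-1.3384; B=V−Δ·S=615.4273
Node (1,0) S=147.6000: V=(p*·215.6692+(1−p*)·142.6065)/1.24=148.9600; Δ=(215.6692−142.6065)/(219.9240−132.8400)=0.8390; B=V−Δ·S=25.1249
Node (1,1) S=244.3600: V=(p*·128.1052+(1−p*)·215.6692)/1.24=133.2328; Δ=(128.1052−215.6692)/(364.0964−219.9240)=-0.6074; B=V−Δ·S=281.6463
Node (0,0) S=164.0000: V=(p*·133.2328+(1−p*)·148.9600)/1.24=112.8200; Δ=(133.2328−148.9600)/(244.3600−147.6000)=-0.1625; B=V−Δ·S=139.4764
Self-financing check: at every node Δ·S+B equals the discounted successor values.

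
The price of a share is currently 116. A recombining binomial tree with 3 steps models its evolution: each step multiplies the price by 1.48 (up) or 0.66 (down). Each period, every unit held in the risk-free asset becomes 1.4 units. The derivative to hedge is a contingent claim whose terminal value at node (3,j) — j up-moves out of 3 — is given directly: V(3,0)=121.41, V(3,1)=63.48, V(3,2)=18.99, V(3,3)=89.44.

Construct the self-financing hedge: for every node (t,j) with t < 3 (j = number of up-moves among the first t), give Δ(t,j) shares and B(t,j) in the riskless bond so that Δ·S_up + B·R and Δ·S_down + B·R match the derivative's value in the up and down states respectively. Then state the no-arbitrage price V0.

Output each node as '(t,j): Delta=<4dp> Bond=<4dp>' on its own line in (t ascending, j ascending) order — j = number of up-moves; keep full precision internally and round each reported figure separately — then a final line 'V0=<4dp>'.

(0,0): Delta=0.2628 Bond=-4.2387
(1,0): Delta=-0.5211 Bond=54.0796
(1,1): Delta=0.3006 Bond=-12.4222
(2,0): Delta=-1.3981 Bond=120.0261
(2,1): Delta=-0.4788 Bond=70.9207
(2,2): Delta=0.3381 Bond=-26.9383
V0=26.2421

Under the risk-neutral measure, an up-move has probability p* = (R−d)/(u−d) = 0.9024 and values discount at R = 1.4.
Terminal payoffs: V(3,0)=121.4100, V(3,1)=63.4800, V(3,2)=18.9900, V(3,3)=89.4400
Node (2,0) S=50.5296: V=(p*·63.4800+(1−p*)·121.4100)/1.4=49.3798; Δ=(63.4800−121.4100)/(74.7838−33.3495)=-1.3981; B=V−Δ·S=120.0261
Node (2,1) S=113.3088: V=(p*·18.9900+(1−p*)·63.4800)/1.4=16.6646; Δ=(18.9900−63.4800)/(167.6970−74.7838)=-0.4788; B=V−Δ·S=70.9207
Node (2,2) S=254.0864: V=(p*·89.4400+(1−p*)·18.9900)/1.4=58.9763; Δ=(89.4400−18.9900)/(376.0479−167.6970)=0.3381; B=V−Δ·S=-26.9383
Node (1,0) S=76.5600: V=(p*·16.6646+(1−p*)·49.3798)/1.4=14.1831; Δ=(16.6646−49.3798)/(113.3088−50.5296)=-0.5211; B=V−Δ·S=54.0796
Node (1,1) S=171.6800: V=(p*·58.9763+(1−p*)·16.6646)/1.4=39.1774; Δ=(58.9763−16.6646)/(254.0864−113.3088)=0.3006; B=V−Δ·S=-12.4222
Node (0,0) S=116.0000: V=(p*·39.1774+(1−p*)·14.1831)/1.4=26.2421; Δ=(39.1774−14.1831)/(171.6800−76.5600)=0.2628; B=V−Δ·S=-4.2387
Root portfolio cost Δ·116+B reproduces V0=26.2421.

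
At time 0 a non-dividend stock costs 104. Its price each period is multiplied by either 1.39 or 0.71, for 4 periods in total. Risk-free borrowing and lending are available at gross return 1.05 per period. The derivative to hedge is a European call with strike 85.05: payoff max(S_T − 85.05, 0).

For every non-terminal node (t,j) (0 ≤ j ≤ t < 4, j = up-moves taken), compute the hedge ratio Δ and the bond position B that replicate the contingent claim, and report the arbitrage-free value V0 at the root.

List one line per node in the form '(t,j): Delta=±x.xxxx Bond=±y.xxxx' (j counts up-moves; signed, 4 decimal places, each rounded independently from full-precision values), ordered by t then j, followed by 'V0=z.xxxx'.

(0,0): Delta=0.8088 Bond=-40.2177
(1,0): Delta=0.5848 Bond=-25.6925
(1,1): Delta=0.9232 Bond=-58.7646
(2,0): Delta=0.2170 Bond=-7.6915
(2,1): Delta=0.7727 Bond=-46.2629
(2,2): Delta=1.0000 Bond=-77.1429
(3,0): Delta=0.0000 Bond=0.0000
(3,1): Delta=0.3278 Bond=-16.1520
(3,2): Delta=1.0000 Bond=-81.0000
(3,3): Delta=1.0000 Bond=-81.0000
V0=43.8946

The replicating-portfolio and risk-neutral prices coincide; use p* = (1.05−0.71)/(1.39−0.71) = 0.5000 for the latter.
Terminal values V(4,·): V(4,0)=0.0000, V(4,1)=0.0000, V(4,2)=16.2430, V(4,3)=113.2561, V(4,4)=303.1831
Node (3,0) S=37.2227: V=(p*·0.0000+(1−p*)·0.0000)/1.05=0.0000; Δ=(0.0000−0.0000)/(51.7396−26.4281)=0.0000; B=V−Δ·S=0.0000
Node (3,1) S=72.8727: V=(p*·16.2430+(1−p*)·0.0000)/1.05=7.7348; Δ=(16.2430−0.0000)/(101.2930−51.7396)=0.3278; B=V−Δ·S=-16.1520
Node (3,2) S=142.6663: V=(p*·113.2561+(1−p*)·16.2430)/1.05=61.6663; Δ=(113.2561−16.2430)/(198.3061−101.2930)=1.0000; B=V−Δ·S=-81.0000
Node (3,3) S=279.3044: V=(p*·303.1831+(1−p*)·113.2561)/1.05=198.3044; Δ=(303.1831−113.2561)/(388.2331−198.3061)=1.0000; B=V−Δ·S=-81.0000
Node (2,0) S=52.4264: V=(p*·7.7348+(1−p*)·0.0000)/1.05=3.6832; Δ=(7.7348−0.0000)/(72.8727−37.2227)=0.2170; B=V−Δ·S=-7.6915
Node (2,1) S=102.6376: V=(p*·61.6663+(1−p*)·7.7348)/1.05=33.0481; Δ=(61.6663−7.7348)/(142.6663−72.8727)=0.7727; B=V−Δ·S=-46.2629
Node (2,2) S=200.9384: V=(p*·198.3044+(1−p*)·61.6663)/1.05=123.7955; Δ=(198.3044−61.6663)/(279.3044−142.6663)=1.0000; B=V−Δ·S=-77.1429
Node (1,0) S=73.8400: V=(p*·33.0481+(1−p*)·3.6832)/1.05=17.4911; Δ=(33.0481−3.6832)/(102.6376−52.4264)=0.5848; B=V−Δ·S=-25.6925
Node (1,1) S=144.5600: V=(p*·123.7955+(1−p*)·33.0481)/1.05=74.6875; Δ=(123.7955−33.0481)/(200.9384−102.6376)=0.9232; B=V−Δ·S=-58.7646
Node (0,0) S=104.0000: V=(p*·74.6875+(1−p*)·17.4911)/1.05=43.8946; Δ=(74.6875−17.4911)/(144.5600−73.8400)=0.8088; B=V−Δ·S=-40.2177
Each (Δ,B) replicates both successor values, so the strategy is self-financing and V0 is arbitrage-free.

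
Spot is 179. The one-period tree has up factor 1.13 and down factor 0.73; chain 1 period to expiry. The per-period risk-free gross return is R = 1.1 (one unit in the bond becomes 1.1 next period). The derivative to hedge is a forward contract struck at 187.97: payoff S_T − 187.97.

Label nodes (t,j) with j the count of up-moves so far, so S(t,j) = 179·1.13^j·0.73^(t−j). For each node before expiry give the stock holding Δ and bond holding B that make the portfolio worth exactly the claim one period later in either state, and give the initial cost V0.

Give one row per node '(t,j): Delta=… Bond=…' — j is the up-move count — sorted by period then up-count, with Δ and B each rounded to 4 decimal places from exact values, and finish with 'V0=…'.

(0,0): Delta=1.0000 Bond=-170.8818
V0=8.1182

Under the risk-neutral measure, an up-move has probability p* = (R−d)/(u−d) = 0.9250 and values discount at R = 1.1.
Payoff layer (t=1): V(1,0)=-57.3000, V(1,1)=14.3000
(0,0): S=179.0000. Δ = (V_up−V_dn)/(S_up−S_dn) = (14.3000−-57.3000)/(202.2700−130.6700) = 1.0000. V = [p*·14.3000 + (1−p*)·-57.3000]/1.1 = 8.1182. B = V − Δ·S = -170.8818.
Check: Δ(0,0)·S0 + B(0,0) = 8.1182 = V0.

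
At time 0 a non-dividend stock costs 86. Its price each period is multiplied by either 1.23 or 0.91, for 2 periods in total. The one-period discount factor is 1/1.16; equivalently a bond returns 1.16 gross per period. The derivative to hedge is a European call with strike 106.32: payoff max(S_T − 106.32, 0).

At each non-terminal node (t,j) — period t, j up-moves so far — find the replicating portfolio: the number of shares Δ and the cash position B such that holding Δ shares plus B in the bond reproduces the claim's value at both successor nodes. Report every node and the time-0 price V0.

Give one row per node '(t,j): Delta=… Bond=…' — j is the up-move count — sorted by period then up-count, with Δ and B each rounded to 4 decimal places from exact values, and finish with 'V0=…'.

(0,0): Delta=0.5822 Bond=-39.2780
(1,0): Delta=0.0000 Bond=0.0000
(1,1): Delta=0.7028 Bond=-58.3199
V0=10.7906

The replicating-portfolio and risk-neutral prices coincide; use p* = (1.16−0.91)/(1.23−0.91) = 0.7812 for the latter.
Payoff layer (t=2): V(2,0)=0.0000, V(2,1)=0.0000, V(2,2)=23.7894
(1,0): S=78.2600. Δ = (V_up−V_dn)/(S_up−S_dn) = (0.0000−0.0000)/(96.2598−71.2166) = 0.0000. V = [p*·0.0000 + (1−p*)·0.0000]/1.16 = 0.0000. B = V − Δ·S = 0.0000.
(1,1): S=105.7800. Δ = (V_up−V_dn)/(S_up−S_dn) = (23.7894−0.0000)/(130.1094−96.2598) = 0.7028. V = [p*·23.7894 + (1−p*)·0.0000]/1.16 = 16.0220. B = V − Δ·S = -58.3199.
(0,0): S=86.0000. Δ = (V_up−V_dn)/(S_up−S_dn) = (16.0220−0.0000)/(105.7800−78.2600) = 0.5822. V = [p*·16.0220 + (1−p*)·0.0000]/1.16 = 10.7906. B = V − Δ·S = -39.2780.
Self-financing check: at every node Δ·S+B equals the discounted successor values.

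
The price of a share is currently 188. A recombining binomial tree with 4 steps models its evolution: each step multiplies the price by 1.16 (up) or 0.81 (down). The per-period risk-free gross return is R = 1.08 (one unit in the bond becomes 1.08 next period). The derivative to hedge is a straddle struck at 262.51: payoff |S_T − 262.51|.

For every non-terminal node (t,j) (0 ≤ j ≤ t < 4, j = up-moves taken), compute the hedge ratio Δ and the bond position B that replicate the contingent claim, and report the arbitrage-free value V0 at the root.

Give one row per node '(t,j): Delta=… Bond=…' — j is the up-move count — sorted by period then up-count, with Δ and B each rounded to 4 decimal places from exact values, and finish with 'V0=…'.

Risk-neutral probability p* = (R−d)/(u−d) = (1.08−0.81)/(1.16−0.81) = 0.7714.
At expiry t=4: V(4,0)=181.5822, V(4,1)=146.6133, V(4,2)=96.5345, V(4,3)=24.8168, V(4,4)=77.8902
Node (3,0) S=99.9109: V=(p*·146.6133+(1−p*)·181.5822)/1.08=143.1539; Δ=(146.6133−181.5822)/(115.8967−80.9278)=-1.0000; B=V−Δ·S=243.0648
Node (3,1) S=143.0823: V=(p*·96.5345+(1−p*)·146.6133)/1.08=99.9825; Δ=(96.5345−146.6133)/(165.9755−115.8967)=-1.0000; B=V−Δ·S=243.0648
Node (3,2) S=204.9080: V=(p*·24.8168+(1−p*)·96.5345)/1.08=38.1568; Δ=(24.8168−96.5345)/(237.6932−165.9755)=-1.0000; B=V−Δ·S=243.0648
Node (3,3) S=293.4484: V=(p*·77.8902+(1−p*)·24.8168)/1.08=60.8881; Δ=(77.8902−24.8168)/(340.4002−237.6932)=0.5167; B=V−Δ·S=-90.7503
Node (2,0) S=123.3468: V=(p*·99.9825+(1−p*)·143.1539)/1.08=101.7132; Δ=(99.9825−143.1539)/(143.0823−99.9109)=-1.0000; B=V−Δ·S=225.0600
Node (2,1) S=176.6448: V=(p*·38.1568+(1−p*)·99.9825)/1.08=48.4152; Δ=(38.1568−99.9825)/(204.9080−143.0823)=-1.0000; B=V−Δ·S=225.0600
Node (2,2) S=252.9728: V=(p*·60.8881+(1−p*)·38.1568)/1.08=51.5670; Δ=(60.8881−38.1568)/(293.4484−204.9080)=0.2567; B=V−Δ·S=-13.3794
Node (1,0) S=152.2800: V=(p*·48.4152+(1−p*)·101.7132)/1.08=56.1089; Δ=(48.4152−101.7132)/(176.6448−123.3468)=-1.0000; B=V−Δ·S=208.3889
Node (1,1) S=218.0800: V=(p*·51.5670+(1−p*)·48.4152)/1.08=47.0802; Δ=(51.5670−48.4152)/(252.9728−176.6448)=0.0413; B=V−Δ·S=38.0751
Node (0,0) S=188.0000: V=(p*·47.0802+(1−p*)·56.1089)/1.08=45.5036; Δ=(47.0802−56.1089)/(218.0800−152.2800)=-0.1372; B=V−Δ·S=71.2999
Root portfolio cost Δ·188+B reproduces V0=45.5036.

(0,0): Delta=-0.1372 Bond=71.2999
(1,0): Delta=-1.0000 Bond=208.3889
(1,1): Delta=0.0413 Bond=38.0751
(2,0): Delta=-1.0000 Bond=225.0600
(2,1): Delta=-1.0000 Bond=225.0600
(2,2): Delta=0.2567 Bond=-13.3794
(3,0): Delta=-1.0000 Bond=243.0648
(3,1): Delta=-1.0000 Bond=243.0648
(3,2): Delta=-1.0000 Bond=243.0648
(3,3): Delta=0.5167 Bond=-90.7503
V0=45.5036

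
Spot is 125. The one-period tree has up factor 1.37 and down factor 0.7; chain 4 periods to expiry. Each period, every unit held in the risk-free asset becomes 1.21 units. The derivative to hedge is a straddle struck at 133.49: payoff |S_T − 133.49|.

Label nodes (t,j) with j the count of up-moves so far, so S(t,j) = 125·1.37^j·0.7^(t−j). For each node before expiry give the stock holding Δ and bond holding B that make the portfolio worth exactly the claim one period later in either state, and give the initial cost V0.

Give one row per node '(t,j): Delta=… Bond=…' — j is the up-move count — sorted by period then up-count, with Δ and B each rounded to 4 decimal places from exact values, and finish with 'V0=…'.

(0,0): Delta=0.7923 Bond=-29.6836
(1,0): Delta=0.2354 Bond=12.8164
(1,1): Delta=0.8816 Bond=-51.2061
(2,0): Delta=-1.0000 Bond=91.1755
(2,1): Delta=0.4334 Bond=-8.2311
(2,2): Delta=0.9535 Bond=-78.8153
(3,0): Delta=-1.0000 Bond=110.3223
(3,1): Delta=-1.0000 Bond=110.3223
(3,2): Delta=0.6632 Bond=-47.6951
(3,3): Delta=1.0000 Bond=-110.3223
V0=69.3595

Risk-neutral probability p* = (R−d)/(u−d) = (1.21−0.7)/(1.37−0.7) = 0.7612.
Payoff layer (t=4): V(4,0)=103.4775, V(4,1)=74.7513, V(4,2)=18.5299, V(4,3)=91.5034, V(4,4)=306.8542
(3,0): S=42.8750. Δ = (V_up−V_dn)/(S_up−S_dn) = (74.7513−103.4775)/(58.7387−30.0125) = -1.0000. V = [p*·74.7513 + (1−p*)·103.4775]/1.21 = 67.4473. B = V − Δ·S = 110.3223.
(3,1): S=83.9125. Δ = (V_up−V_dn)/(S_up−S_dn) = (18.5299−74.7513)/(114.9601−58.7387) = -1.0000. V = [p*·18.5299 + (1−p*)·74.7513]/1.21 = 26.4098. B = V − Δ·S = 110.3223.
(3,2): S=164.2288. Δ = (V_up−V_dn)/(S_up−S_dn) = (91.5034−18.5299)/(224.9934−114.9601) = 0.6632. V = [p*·91.5034 + (1−p*)·18.5299]/1.21 = 61.2206. B = V − Δ·S = -47.6951.
(3,3): S=321.4191. Δ = (V_up−V_dn)/(S_up−S_dn) = (306.8542−91.5034)/(440.3442−224.9934) = 1.0000. V = [p*·306.8542 + (1−p*)·91.5034]/1.21 = 211.0968. B = V − Δ·S = -110.3223.
(2,0): S=61.2500. Δ = (V_up−V_dn)/(S_up−S_dn) = (26.4098−67.4473)/(83.9125−42.8750) = -1.0000. V = [p*·26.4098 + (1−p*)·67.4473]/1.21 = 29.9255. B = V − Δ·S = 91.1755.
(2,1): S=119.8750. Δ = (V_up−V_dn)/(S_up−S_dn) = (61.2206−26.4098)/(164.2287−83.9125) = 0.4334. V = [p*·61.2206 + (1−p*)·26.4098]/1.21 = 43.7252. B = V − Δ·S = -8.2311.
(2,2): S=234.6125. Δ = (V_up−V_dn)/(S_up−S_dn) = (211.0968−61.2206)/(321.4191−164.2288) = 0.9535. V = [p*·211.0968 + (1−p*)·61.2206]/1.21 = 144.8806. B = V − Δ·S = -78.8153.
(1,0): S=87.5000. Δ = (V_up−V_dn)/(S_up−S_dn) = (43.7252−29.9255)/(119.8750−61.2500) = 0.2354. V = [p*·43.7252 + (1−p*)·29.9255]/1.21 = 33.4130. B = V − Δ·S = 12.8164.
(1,1): S=171.2500. Δ = (V_up−V_dn)/(S_up−S_dn) = (144.8806−43.7252)/(234.6125−119.8750) = 0.8816. V = [p*·144.8806 + (1−p*)·43.7252]/1.21 = 99.7720. B = V − Δ·S = -51.2061.
(0,0): S=125.0000. Δ = (V_up−V_dn)/(S_up−S_dn) = (99.7720−33.4130)/(171.2500−87.5000) = 0.7923. V = [p*·99.7720 + (1−p*)·33.4130]/1.21 = 69.3595. B = V − Δ·S = -29.6836.
Root portfolio cost Δ·125+B reproduces V0=69.3595.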